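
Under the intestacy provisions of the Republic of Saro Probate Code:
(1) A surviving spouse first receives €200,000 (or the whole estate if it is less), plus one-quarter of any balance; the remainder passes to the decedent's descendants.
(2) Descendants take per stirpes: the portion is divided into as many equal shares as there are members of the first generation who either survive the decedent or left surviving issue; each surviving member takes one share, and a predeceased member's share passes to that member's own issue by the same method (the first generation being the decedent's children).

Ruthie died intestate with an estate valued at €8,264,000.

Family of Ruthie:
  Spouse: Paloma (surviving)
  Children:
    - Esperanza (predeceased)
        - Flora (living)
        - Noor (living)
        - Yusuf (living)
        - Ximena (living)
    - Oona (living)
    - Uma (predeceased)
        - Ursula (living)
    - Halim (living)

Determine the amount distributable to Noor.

Paloma first takes €200,000, leaving a balance of €8,064,000. Paloma then takes one-quarter of the balance (€2,016,000), for a total of €2,216,000. The remaining €6,048,000 passes to the descendants.
The descendants' portion (€6,048,000) is divided into 4 shares of €1,512,000: Oona and Halim each take €1,512,000; Esperanza's €1,512,000 share passes to Esperanza's issue; Uma's €1,512,000 share passes to Uma's issue.
Esperanza's share (€1,512,000) is divided into 4 shares of €378,000: Flora, Noor, Yusuf, and Ximena each take €378,000.
Uma's share (€1,512,000) passes entirely to Ursula.

Noor receives €378,000.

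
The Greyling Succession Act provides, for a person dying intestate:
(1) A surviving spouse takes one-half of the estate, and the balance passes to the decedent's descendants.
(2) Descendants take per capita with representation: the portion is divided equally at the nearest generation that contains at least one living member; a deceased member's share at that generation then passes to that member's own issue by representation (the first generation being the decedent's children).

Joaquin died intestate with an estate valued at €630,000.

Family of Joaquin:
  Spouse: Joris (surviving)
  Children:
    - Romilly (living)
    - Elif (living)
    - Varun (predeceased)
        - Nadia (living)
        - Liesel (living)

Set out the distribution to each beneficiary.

Joris: €315,000; Romilly: €105,000; Elif: €105,000; Nadia: €52,500; Liesel: €52,500

Joris takes one-half of €630,000 = €315,000. The remaining €315,000 passes to the descendants.
The descendants' portion (€315,000) is divided into 3 shares of €105,000: Romilly and Elif each take €105,000; Varun's €105,000 share passes to Varun's issue.
Varun's share (€105,000) is divided into 2 shares of €52,500: Nadia and Liesel each take €52,500.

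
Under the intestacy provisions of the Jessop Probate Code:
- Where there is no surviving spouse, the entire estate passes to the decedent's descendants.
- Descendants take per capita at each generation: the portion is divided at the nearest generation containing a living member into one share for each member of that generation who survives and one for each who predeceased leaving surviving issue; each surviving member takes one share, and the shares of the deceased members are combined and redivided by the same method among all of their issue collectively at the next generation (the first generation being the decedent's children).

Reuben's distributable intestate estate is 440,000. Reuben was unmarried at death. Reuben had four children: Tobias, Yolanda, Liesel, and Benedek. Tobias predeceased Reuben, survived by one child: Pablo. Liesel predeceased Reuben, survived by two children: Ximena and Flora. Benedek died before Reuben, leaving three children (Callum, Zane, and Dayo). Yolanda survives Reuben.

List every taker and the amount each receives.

Pablo: 55,000; Yolanda: 110,000; Ximena: 55,000; Flora: 55,000; Callum: 55,000; Zane: 55,000; Dayo: 55,000

The entire 440,000 passes to the descendants.
That amount (440,000) is divided at the children's generation into 4 shares of 110,000. Yolanda takes 110,000. The 3 shares of the deceased (Tobias, Liesel, and Benedek) are combined into a pool of 330,000.
That pool (330,000) is divided at the grandchildren's generation equally among Pablo, Ximena, Flora, Callum, Zane, and Dayo: 55,000 each.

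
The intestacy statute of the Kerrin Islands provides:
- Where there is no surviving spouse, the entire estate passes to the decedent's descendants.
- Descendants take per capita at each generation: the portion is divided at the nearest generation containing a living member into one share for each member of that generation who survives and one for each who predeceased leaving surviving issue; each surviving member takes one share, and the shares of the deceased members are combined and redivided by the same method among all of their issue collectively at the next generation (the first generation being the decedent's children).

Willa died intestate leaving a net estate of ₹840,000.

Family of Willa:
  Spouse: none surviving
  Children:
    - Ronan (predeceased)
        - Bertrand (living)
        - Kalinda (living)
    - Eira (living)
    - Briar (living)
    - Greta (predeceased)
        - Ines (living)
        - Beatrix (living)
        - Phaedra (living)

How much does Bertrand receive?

The entire ₹840,000 passes to the descendants.
That amount (₹840,000) is divided at the children's generation into 4 shares of ₹210,000. Eira and Briar each take ₹210,000. The 2 shares of the deceased (Ronan and Greta) are combined into a pool of ₹420,000.
That pool (₹420,000) is divided at the grandchildren's generation equally among Bertrand, Kalinda, Ines, Beatrix, and Phaedra: ₹84,000 each.

Bertrand receives ₹84,000.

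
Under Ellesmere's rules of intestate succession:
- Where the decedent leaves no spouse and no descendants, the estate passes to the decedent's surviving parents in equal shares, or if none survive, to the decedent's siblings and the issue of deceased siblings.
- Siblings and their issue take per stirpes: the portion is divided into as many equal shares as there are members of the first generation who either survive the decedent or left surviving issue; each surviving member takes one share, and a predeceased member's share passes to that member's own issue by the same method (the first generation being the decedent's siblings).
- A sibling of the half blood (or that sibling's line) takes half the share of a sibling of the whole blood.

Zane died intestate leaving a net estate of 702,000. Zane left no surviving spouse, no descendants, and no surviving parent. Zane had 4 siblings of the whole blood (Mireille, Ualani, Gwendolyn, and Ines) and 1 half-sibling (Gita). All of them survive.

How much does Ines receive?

Ines receives 156,000.

The entire 702,000 passes to the siblings and their issue.
Counting each half-blood sibling's line as half a unit, there are 9/2 units in 702,000, so one unit is 156,000. Whole-blood lines (Mireille, Ualani, Gwendolyn, and Ines) take 156,000 each; half-blood lines (Gita) take 78,000 each.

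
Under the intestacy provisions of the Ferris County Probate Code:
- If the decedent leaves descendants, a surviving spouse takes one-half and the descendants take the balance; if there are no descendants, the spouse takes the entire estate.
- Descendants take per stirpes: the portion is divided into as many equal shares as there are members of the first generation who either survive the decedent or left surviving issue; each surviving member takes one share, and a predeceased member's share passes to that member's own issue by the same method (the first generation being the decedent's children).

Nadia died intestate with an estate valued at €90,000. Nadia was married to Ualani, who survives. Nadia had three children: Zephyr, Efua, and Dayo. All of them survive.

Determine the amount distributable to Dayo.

Dayo receives €15,000.

Ualani takes one-half of €90,000 = €45,000. The remaining €45,000 passes to the descendants.
The descendants' portion (€45,000) is divided into 3 shares of €15,000: Zephyr, Efua, and Dayo each take €15,000.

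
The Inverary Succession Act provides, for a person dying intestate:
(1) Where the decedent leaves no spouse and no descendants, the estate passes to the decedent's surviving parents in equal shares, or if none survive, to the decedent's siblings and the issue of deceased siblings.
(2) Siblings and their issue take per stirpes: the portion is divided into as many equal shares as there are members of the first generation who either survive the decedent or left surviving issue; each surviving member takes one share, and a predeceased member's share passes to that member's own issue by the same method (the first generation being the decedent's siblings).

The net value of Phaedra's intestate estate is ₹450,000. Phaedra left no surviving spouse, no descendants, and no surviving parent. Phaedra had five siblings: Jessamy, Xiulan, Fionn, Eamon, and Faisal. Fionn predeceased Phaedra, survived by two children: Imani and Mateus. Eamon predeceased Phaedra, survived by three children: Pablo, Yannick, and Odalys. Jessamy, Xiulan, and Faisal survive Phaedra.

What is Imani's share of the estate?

The entire ₹450,000 passes to the siblings and their issue.
That amount (₹450,000) is divided into 5 shares of ₹90,000: Jessamy, Xiulan, and Faisal each take ₹90,000; Fionn's ₹90,000 share passes to Fionn's issue; Eamon's ₹90,000 share passes to Eamon's issue.
Fionn's share (₹90,000) is divided into 2 shares of ₹45,000: Imani and Mateus each take ₹45,000.
Eamon's share (₹90,000) is divided into 3 shares of ₹30,000: Pablo, Yannick, and Odalys each take ₹30,000.

Imani receives ₹45,000.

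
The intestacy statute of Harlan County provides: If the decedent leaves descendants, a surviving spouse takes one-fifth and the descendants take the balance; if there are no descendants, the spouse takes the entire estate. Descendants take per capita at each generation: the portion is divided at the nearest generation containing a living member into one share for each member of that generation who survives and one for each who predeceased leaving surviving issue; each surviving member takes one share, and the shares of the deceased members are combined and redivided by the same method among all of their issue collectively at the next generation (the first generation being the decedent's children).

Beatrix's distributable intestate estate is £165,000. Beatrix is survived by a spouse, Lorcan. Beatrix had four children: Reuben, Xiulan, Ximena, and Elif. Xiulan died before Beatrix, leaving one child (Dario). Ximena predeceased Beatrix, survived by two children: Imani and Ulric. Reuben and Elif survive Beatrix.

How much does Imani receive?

Lorcan takes one-fifth of £165,000 = £33,000. The remaining £132,000 passes to the descendants.
The descendants' portion (£132,000) is divided at the children's generation into 4 shares of £33,000. Reuben and Elif each take £33,000. The 2 shares of the deceased (Xiulan and Ximena) are combined into a pool of £66,000.
That pool (£66,000) is divided at the grandchildren's generation equally among Dario, Imani, and Ulric: £22,000 each.

Imani receives £22,000.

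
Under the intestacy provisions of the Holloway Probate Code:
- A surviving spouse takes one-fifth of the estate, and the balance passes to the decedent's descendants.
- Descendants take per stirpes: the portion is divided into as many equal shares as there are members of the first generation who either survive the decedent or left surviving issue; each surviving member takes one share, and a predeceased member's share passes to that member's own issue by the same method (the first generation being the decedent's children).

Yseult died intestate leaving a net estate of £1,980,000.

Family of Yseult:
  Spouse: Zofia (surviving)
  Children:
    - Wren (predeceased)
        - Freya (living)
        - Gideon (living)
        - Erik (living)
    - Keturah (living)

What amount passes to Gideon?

Zofia takes one-fifth of £1,980,000 = £396,000. The remaining £1,584,000 passes to the descendants.
The descendants' portion (£1,584,000) is divided into 2 shares of £792,000: Keturah takes £792,000; Wren's £792,000 share passes to Wren's issue.
Wren's share (£792,000) is divided into 3 shares of £264,000: Freya, Gideon, and Erik each take £264,000.

Gideon receives £264,000.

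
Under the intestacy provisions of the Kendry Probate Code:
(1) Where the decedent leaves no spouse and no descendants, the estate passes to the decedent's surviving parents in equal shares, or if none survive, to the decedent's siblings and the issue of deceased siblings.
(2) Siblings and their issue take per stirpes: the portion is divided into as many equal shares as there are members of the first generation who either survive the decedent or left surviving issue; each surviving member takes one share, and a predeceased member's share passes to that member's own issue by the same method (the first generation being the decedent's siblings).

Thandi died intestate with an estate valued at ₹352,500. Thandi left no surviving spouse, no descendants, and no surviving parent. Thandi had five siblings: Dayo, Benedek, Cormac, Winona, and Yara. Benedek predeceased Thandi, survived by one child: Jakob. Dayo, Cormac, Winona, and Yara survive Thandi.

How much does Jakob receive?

The entire ₹352,500 passes to the siblings and their issue.
That amount (₹352,500) is divided into 5 shares of ₹70,500: Dayo, Cormac, Winona, and Yara each take ₹70,500; Benedek's ₹70,500 share passes to Benedek's issue.
Benedek's share (₹70,500) passes entirely to Jakob.

Jakob receives ₹70,500.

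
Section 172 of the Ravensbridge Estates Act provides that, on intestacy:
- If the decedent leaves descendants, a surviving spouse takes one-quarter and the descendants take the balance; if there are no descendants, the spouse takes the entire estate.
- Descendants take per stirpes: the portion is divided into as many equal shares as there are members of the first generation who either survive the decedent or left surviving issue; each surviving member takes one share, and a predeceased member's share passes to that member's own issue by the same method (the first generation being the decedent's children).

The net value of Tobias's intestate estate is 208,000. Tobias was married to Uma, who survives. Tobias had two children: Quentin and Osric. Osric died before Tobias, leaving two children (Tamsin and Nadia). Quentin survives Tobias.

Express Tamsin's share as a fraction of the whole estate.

Tamsin receives 3/16 of the estate.

Uma takes one-quarter of 208,000 = 52,000. The remaining 156,000 passes to the descendants.
The descendants' portion (156,000) is divided into 2 shares of 78,000: Quentin takes 78,000; Osric's 78,000 share passes to Osric's issue.
Osric's share (78,000) is divided into 2 shares of 39,000: Tamsin and Nadia each take 39,000.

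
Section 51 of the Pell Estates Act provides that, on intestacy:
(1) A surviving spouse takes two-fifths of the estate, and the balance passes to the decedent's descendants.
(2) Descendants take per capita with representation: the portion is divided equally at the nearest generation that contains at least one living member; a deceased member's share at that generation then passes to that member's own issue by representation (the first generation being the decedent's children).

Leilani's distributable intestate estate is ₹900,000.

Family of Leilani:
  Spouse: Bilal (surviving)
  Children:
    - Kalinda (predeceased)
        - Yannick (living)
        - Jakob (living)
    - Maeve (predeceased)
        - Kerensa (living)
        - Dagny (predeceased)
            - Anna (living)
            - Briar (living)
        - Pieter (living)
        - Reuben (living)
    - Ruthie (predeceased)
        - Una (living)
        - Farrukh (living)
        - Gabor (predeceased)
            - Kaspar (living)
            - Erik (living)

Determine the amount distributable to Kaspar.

Bilal takes two-fifths of ₹900,000 = ₹360,000. The remaining ₹540,000 passes to the descendants.
No child survives, so the initial division is made at the grandchildren's generation.
The descendants' portion (₹540,000) is divided into 9 shares of ₹60,000: Yannick, Jakob, Kerensa, Pieter, Reuben, Una, and Farrukh each take ₹60,000; Dagny's ₹60,000 share passes to Dagny's issue; Gabor's ₹60,000 share passes to Gabor's issue.
Dagny's share (₹60,000) is divided into 2 shares of ₹30,000: Anna and Briar each take ₹30,000.
Gabor's share (₹60,000) is divided into 2 shares of ₹30,000: Kaspar and Erik each take ₹30,000.

Kaspar receives ₹30,000.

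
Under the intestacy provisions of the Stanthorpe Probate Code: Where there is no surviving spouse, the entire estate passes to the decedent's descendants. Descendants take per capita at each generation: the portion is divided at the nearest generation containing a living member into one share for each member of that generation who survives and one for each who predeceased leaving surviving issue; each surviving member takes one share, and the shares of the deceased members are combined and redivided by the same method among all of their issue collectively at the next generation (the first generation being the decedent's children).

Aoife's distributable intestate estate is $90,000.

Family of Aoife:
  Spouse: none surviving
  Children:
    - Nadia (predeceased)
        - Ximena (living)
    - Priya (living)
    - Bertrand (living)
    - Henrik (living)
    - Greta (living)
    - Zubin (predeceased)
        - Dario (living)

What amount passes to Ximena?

Ximena receives $15,000.

The entire $90,000 passes to the descendants.
That amount ($90,000) is divided at the children's generation into 6 shares of $15,000. Priya, Bertrand, Henrik, and Greta each take $15,000. The 2 shares of the deceased (Nadia and Zubin) are combined into a pool of $30,000.
That pool ($30,000) is divided at the grandchildren's generation equally among Ximena and Dario: $15,000 each.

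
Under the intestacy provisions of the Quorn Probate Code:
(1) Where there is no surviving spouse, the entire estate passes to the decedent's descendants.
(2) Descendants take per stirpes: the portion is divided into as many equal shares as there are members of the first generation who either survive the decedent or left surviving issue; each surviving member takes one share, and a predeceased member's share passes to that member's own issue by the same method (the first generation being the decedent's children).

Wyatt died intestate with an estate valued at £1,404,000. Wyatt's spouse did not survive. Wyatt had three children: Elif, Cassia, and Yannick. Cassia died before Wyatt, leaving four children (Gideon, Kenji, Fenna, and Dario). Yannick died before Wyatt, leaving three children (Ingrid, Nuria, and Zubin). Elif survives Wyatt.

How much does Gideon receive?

Gideon receives £117,000.

The entire £1,404,000 passes to the descendants.
That amount (£1,404,000) is divided into 3 shares of £468,000: Elif takes £468,000; Cassia's £468,000 share passes to Cassia's issue; Yannick's £468,000 share passes to Yannick's issue.
Cassia's share (£468,000) is divided into 4 shares of £117,000: Gideon, Kenji, Fenna, and Dario each take £117,000.
Yannick's share (£468,000) is divided into 3 shares of £156,000: Ingrid, Nuria, and Zubin each take £156,000.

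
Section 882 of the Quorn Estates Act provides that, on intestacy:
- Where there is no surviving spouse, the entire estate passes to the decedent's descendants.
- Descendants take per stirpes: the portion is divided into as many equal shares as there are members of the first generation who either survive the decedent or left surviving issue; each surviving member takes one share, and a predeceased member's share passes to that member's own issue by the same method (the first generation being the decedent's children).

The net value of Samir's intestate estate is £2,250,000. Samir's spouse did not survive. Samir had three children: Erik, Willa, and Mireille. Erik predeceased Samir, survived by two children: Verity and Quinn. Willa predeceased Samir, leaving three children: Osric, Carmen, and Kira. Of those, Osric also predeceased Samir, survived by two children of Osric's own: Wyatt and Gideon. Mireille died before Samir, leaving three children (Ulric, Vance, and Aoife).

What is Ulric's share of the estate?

Ulric receives £250,000.

The entire £2,250,000 passes to the descendants.
That amount (£2,250,000) is divided into 3 shares of £750,000: Erik's £750,000 share passes to Erik's issue; Willa's £750,000 share passes to Willa's issue; Mireille's £750,000 share passes to Mireille's issue.
Erik's share (£750,000) is divided into 2 shares of £375,000: Verity and Quinn each take £375,000.
Willa's share (£750,000) is divided into 3 shares of £250,000: Carmen and Kira each take £250,000; Osric's £250,000 share passes to Osric's issue.
Osric's share (£250,000) is divided into 2 shares of £125,000: Wyatt and Gideon each take £125,000.
Mireille's share (£750,000) is divided into 3 shares of £250,000: Ulric, Vance, and Aoife each take £250,000.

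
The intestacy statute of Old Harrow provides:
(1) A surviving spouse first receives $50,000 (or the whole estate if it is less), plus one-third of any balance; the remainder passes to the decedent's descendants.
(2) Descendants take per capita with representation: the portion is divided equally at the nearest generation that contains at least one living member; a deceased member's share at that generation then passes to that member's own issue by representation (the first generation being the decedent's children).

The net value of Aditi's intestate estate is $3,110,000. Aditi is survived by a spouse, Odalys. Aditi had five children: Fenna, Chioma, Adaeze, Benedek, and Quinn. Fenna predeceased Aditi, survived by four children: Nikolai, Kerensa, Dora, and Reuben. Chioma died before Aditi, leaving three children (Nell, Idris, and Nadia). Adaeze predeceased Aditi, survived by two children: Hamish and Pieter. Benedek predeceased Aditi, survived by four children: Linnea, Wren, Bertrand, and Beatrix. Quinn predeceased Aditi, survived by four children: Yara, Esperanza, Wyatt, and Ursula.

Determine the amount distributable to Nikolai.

Nikolai receives $120,000.

Odalys first takes $50,000, leaving a balance of $3,060,000. Odalys then takes one-third of the balance ($1,020,000), for a total of $1,070,000. The remaining $2,040,000 passes to the descendants.
No child survives, so the initial division is made at the grandchildren's generation.
The descendants' portion ($2,040,000) is divided into 17 shares of $120,000: Nikolai, Kerensa, Dora, Reuben, Nell, Idris, Nadia, Hamish, Pieter, Linnea, Wren, Bertrand, Beatrix, Yara, Esperanza, Wyatt, and Ursula each take $120,000.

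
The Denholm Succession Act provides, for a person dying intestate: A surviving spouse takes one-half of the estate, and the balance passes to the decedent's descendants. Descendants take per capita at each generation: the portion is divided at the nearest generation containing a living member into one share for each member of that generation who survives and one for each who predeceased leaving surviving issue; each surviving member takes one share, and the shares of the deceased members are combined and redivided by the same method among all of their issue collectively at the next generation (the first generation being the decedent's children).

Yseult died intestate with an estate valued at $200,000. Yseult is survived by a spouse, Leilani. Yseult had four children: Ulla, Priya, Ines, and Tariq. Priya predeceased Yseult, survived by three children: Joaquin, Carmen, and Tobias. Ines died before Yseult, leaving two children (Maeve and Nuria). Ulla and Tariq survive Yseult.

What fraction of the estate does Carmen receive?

Leilani takes one-half of $200,000 = $100,000. The remaining $100,000 passes to the descendants.
The descendants' portion ($100,000) is divided at the children's generation into 4 shares of $25,000. Ulla and Tariq each take $25,000. The 2 shares of the deceased (Priya and Ines) are combined into a pool of $50,000.
That pool ($50,000) is divided at the grandchildren's generation equally among Joaquin, Carmen, Tobias, Maeve, and Nuria: $10,000 each.

Carmen receives 1/20 of the estate.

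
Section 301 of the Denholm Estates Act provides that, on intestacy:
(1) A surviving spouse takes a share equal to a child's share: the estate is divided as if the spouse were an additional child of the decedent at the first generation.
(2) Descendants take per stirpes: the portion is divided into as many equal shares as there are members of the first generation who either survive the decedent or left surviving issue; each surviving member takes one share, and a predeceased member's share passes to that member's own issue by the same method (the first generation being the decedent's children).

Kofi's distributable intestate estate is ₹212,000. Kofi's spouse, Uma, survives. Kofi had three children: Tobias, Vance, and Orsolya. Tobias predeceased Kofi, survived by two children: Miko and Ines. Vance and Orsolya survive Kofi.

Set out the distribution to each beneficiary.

The spouse counts as an additional share at the children's level, so there are 4 primary shares of ₹53,000. Uma takes one such share (₹53,000).
The children's combined portion (₹159,000) is divided into 3 shares of ₹53,000: Vance and Orsolya each take ₹53,000; Tobias's ₹53,000 share passes to Tobias's issue.
Tobias's share (₹53,000) is divided into 2 shares of ₹26,500: Miko and Ines each take ₹26,500.

Uma: ₹53,000; Miko: ₹26,500; Ines: ₹26,500; Vance: ₹53,000; Orsolya: ₹53,000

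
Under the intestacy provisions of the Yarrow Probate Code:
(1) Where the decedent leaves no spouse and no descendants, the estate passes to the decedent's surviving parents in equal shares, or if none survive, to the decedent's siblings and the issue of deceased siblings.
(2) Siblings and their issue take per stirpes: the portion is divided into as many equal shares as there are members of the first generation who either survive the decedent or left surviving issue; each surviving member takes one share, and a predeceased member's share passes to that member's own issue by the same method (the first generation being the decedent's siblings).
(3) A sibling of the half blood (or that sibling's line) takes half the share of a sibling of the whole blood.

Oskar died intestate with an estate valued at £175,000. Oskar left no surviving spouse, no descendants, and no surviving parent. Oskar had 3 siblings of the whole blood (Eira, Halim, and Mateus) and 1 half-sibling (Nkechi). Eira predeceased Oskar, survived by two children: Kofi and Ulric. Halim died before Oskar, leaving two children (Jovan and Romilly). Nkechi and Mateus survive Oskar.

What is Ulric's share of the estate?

Ulric receives £25,000.

The entire £175,000 passes to the siblings and their issue.
Counting each half-blood sibling's line as half a unit, there are 7/2 units in £175,000, so one unit is £50,000. Whole-blood lines (Eira, Halim, and Mateus) take £50,000 each; half-blood lines (Nkechi) take £25,000 each.
Eira's share (£50,000) is divided into 2 shares of £25,000: Kofi and Ulric each take £25,000.
Halim's share (£50,000) is divided into 2 shares of £25,000: Jovan and Romilly each take £25,000.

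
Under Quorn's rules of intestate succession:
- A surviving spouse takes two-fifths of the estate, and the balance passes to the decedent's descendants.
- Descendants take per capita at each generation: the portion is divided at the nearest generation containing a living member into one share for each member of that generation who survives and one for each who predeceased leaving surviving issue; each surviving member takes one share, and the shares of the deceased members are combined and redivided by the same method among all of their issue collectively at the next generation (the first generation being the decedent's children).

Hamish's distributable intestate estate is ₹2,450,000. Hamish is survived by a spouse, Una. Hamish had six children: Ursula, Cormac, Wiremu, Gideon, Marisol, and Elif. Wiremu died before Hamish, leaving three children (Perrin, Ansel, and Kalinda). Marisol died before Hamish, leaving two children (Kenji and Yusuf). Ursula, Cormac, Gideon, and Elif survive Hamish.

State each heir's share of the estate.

Una takes two-fifths of ₹2,450,000 = ₹980,000. The remaining ₹1,470,000 passes to the descendants.
The descendants' portion (₹1,470,000) is divided at the children's generation into 6 shares of ₹245,000. Ursula, Cormac, Gideon, and Elif each take ₹245,000. The 2 shares of the deceased (Wiremu and Marisol) are combined into a pool of ₹490,000.
That pool (₹490,000) is divided at the grandchildren's generation equally among Perrin, Ansel, Kalinda, Kenji, and Yusuf: ₹98,000 each.

Una: ₹980,000; Ursula: ₹245,000; Cormac: ₹245,000; Perrin: ₹98,000; Ansel: ₹98,000; Kalinda: ₹98,000; Gideon: ₹245,000; Kenji: ₹98,000; Yusuf: ₹98,000; Elif: ₹245,000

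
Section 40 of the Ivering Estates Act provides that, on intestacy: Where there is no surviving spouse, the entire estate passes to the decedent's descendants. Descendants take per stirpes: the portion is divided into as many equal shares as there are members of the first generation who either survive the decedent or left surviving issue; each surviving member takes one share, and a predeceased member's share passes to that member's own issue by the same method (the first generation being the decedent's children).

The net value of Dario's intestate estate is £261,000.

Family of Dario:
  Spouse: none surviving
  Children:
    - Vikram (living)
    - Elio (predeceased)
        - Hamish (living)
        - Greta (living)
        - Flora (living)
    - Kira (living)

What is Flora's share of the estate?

The entire £261,000 passes to the descendants.
That amount (£261,000) is divided into 3 shares of £87,000: Vikram and Kira each take £87,000; Elio's £87,000 share passes to Elio's issue.
Elio's share (£87,000) is divided into 3 shares of £29,000: Hamish, Greta, and Flora each take £29,000.

Flora receives £29,000.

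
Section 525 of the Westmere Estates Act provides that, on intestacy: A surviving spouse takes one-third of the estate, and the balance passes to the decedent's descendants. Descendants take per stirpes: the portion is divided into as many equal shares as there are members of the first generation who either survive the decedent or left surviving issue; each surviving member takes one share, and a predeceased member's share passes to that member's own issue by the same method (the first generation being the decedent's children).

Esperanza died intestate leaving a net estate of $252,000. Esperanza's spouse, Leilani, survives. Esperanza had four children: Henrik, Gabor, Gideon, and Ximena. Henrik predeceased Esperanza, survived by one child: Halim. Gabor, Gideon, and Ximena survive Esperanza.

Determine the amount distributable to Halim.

Halim receives $42,000.

Leilani takes one-third of $252,000 = $84,000. The remaining $168,000 passes to the descendants.
The descendants' portion ($168,000) is divided into 4 shares of $42,000: Gabor, Gideon, and Ximena each take $42,000; Henrik's $42,000 share passes to Henrik's issue.
Henrik's share ($42,000) passes entirely to Halim.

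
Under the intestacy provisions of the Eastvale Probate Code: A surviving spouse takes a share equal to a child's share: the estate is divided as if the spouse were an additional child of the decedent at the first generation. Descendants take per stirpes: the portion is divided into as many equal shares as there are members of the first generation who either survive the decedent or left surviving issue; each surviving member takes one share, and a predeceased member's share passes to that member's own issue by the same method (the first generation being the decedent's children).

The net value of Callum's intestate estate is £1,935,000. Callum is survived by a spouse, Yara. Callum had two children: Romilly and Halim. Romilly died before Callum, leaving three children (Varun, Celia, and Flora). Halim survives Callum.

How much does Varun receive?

Varun receives £215,000.

The spouse counts as an additional share at the children's level, so there are 3 primary shares of £645,000. Yara takes one such share (£645,000).
The children's combined portion (£1,290,000) is divided into 2 shares of £645,000: Halim takes £645,000; Romilly's £645,000 share passes to Romilly's issue.
Romilly's share (£645,000) is divided into 3 shares of £215,000: Varun, Celia, and Flora each take £215,000.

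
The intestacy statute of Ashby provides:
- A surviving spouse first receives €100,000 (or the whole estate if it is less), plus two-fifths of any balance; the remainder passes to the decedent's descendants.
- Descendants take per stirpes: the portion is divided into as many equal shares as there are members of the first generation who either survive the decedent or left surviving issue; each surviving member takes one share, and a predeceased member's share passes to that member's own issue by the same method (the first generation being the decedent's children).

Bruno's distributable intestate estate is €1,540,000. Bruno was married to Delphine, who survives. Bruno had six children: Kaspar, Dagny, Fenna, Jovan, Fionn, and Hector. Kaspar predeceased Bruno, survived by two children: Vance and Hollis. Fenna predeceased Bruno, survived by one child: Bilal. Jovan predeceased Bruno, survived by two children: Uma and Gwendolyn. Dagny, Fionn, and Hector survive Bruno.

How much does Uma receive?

Uma receives €72,000.

Delphine first takes €100,000, leaving a balance of €1,440,000. Delphine then takes two-fifths of the balance (€576,000), for a total of €676,000. The remaining €864,000 passes to the descendants.
The descendants' portion (€864,000) is divided into 6 shares of €144,000: Dagny, Fionn, and Hector each take €144,000; Kaspar's €144,000 share passes to Kaspar's issue; Fenna's €144,000 share passes to Fenna's issue; Jovan's €144,000 share passes to Jovan's issue.
Kaspar's share (€144,000) is divided into 2 shares of €72,000: Vance and Hollis each take €72,000.
Fenna's share (€144,000) passes entirely to Bilal.
Jovan's share (€144,000) is divided into 2 shares of €72,000: Uma and Gwendolyn each take €72,000.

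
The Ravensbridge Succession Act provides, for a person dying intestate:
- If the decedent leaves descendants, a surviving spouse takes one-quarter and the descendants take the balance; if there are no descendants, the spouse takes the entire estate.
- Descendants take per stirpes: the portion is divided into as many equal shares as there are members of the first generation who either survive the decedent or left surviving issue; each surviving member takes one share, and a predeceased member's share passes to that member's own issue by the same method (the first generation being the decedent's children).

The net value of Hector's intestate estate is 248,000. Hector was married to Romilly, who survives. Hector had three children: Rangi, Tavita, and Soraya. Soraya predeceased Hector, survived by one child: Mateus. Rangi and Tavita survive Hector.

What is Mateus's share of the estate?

Mateus receives 62,000.

Romilly takes one-quarter of 248,000 = 62,000. The remaining 186,000 passes to the descendants.
The descendants' portion (186,000) is divided into 3 shares of 62,000: Rangi and Tavita each take 62,000; Soraya's 62,000 share passes to Soraya's issue.
Soraya's share (62,000) passes entirely to Mateus.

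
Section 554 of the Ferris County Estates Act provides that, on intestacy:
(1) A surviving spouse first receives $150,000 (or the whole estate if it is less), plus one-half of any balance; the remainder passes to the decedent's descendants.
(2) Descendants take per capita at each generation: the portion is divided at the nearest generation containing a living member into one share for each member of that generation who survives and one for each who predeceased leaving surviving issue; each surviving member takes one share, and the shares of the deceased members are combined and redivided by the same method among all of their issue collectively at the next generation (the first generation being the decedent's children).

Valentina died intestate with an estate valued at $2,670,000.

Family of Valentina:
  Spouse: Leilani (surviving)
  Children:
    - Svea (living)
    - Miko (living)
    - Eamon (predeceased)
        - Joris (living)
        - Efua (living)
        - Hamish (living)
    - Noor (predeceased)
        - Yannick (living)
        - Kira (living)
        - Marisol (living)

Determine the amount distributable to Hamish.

Hamish receives $105,000.

Leilani first takes $150,000, leaving a balance of $2,520,000. Leilani then takes one-half of the balance ($1,260,000), for a total of $1,410,000. The remaining $1,260,000 passes to the descendants.
The descendants' portion ($1,260,000) is divided at the children's generation into 4 shares of $315,000. Svea and Miko each take $315,000. The 2 shares of the deceased (Eamon and Noor) are combined into a pool of $630,000.
That pool ($630,000) is divided at the grandchildren's generation equally among Joris, Efua, Hamish, Yannick, Kira, and Marisol: $105,000 each.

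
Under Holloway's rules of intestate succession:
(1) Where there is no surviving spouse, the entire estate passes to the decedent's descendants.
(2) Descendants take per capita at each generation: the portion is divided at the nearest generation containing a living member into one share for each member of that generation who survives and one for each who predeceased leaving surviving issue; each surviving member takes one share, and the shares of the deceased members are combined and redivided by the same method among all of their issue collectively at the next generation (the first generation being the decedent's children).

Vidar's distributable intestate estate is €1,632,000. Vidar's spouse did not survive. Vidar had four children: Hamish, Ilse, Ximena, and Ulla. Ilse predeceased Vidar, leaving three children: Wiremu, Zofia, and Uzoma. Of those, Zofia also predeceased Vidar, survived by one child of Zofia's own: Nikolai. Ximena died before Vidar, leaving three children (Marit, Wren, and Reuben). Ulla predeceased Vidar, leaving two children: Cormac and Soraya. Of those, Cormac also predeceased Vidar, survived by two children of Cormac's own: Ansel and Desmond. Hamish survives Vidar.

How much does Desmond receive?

Desmond receives €102,000.

The entire €1,632,000 passes to the descendants.
That amount (€1,632,000) is divided at the children's generation into 4 shares of €408,000. Hamish takes €408,000. The 3 shares of the deceased (Ilse, Ximena, and Ulla) are combined into a pool of €1,224,000.
That pool (€1,224,000) is divided at the grandchildren's generation into 8 shares of €153,000. Wiremu, Uzoma, Marit, Wren, Reuben, and Soraya each take €153,000. The 2 shares of the deceased (Zofia and Cormac) are combined into a pool of €306,000.
That pool (€306,000) is divided at the great-grandchildren's generation equally among Nikolai, Ansel, and Desmond: €102,000 each.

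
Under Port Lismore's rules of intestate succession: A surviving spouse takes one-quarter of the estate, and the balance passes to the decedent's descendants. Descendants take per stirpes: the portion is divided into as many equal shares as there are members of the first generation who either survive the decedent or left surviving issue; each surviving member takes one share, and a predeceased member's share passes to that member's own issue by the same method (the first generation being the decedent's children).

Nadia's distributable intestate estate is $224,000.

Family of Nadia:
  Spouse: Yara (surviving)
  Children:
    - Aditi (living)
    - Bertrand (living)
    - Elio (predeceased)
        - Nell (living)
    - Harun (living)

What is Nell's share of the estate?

Yara takes one-quarter of $224,000 = $56,000. The remaining $168,000 passes to the descendants.
The descendants' portion ($168,000) is divided into 4 shares of $42,000: Aditi, Bertrand, and Harun each take $42,000; Elio's $42,000 share passes to Elio's issue.
Elio's share ($42,000) passes entirely to Nell.

Nell receives $42,000.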